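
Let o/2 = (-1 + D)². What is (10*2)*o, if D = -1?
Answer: 160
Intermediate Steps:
o = 8 (o = 2*(-1 - 1)² = 2*(-2)² = 2*4 = 8)
(10*2)*o = (10*2)*8 = 20*8 = 160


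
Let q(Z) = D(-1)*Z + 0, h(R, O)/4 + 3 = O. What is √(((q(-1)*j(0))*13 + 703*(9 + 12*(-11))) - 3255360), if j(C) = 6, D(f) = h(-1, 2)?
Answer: I*√3341517 ≈ 1828.0*I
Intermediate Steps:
h(R, O) = -12 + 4*O
D(f) = -4 (D(f) = -12 + 4*2 = -12 + 8 = -4)
q(Z) = -4*Z (q(Z) = -4*Z + 0 = -4*Z)
√(((q(-1)*j(0))*13 + 703*(9 + 12*(-11))) - 3255360) = √(((-4*(-1)*6)*13 + 703*(9 + 12*(-11))) - 3255360) = √(((4*6)*13 + 703*(9 - 132)) - 3255360) = √((24*13 + 703*(-123)) - 3255360) = √((312 - 86469) - 3255360) = √(-86157 - 3255360) = √(-3341517) = I*√3341517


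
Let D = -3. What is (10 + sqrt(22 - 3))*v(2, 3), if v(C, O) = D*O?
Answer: -90 - 9*sqrt(19) ≈ -129.23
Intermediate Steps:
v(C, O) = -3*O
(10 + sqrt(22 - 3))*v(2, 3) = (10 + sqrt(22 - 3))*(-3*3) = (10 + sqrt(19))*(-9) = -90 - 9*sqrt(19)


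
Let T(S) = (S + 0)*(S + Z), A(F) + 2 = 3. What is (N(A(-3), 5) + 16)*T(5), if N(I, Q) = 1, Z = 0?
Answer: 425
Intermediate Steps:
A(F) = 1 (A(F) = -2 + 3 = 1)
T(S) = S² (T(S) = (S + 0)*(S + 0) = S*S = S²)
(N(A(-3), 5) + 16)*T(5) = (1 + 16)*5² = 17*25 = 425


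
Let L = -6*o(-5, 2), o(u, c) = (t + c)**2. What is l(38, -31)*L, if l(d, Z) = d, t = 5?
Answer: -11172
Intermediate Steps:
o(u, c) = (5 + c)**2
L = -294 (L = -6*(5 + 2)**2 = -6*7**2 = -6*49 = -294)
l(38, -31)*L = 38*(-294) = -11172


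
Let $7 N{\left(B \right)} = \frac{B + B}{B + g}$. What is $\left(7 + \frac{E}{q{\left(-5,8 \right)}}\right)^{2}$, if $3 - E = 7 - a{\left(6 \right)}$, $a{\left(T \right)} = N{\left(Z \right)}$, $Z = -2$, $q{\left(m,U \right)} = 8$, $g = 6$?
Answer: $\frac{131769}{3136} \approx 42.018$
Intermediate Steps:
$N{\left(B \right)} = \frac{2 B}{7 \left(6 + B\right)}$ ($N{\left(B \right)} = \frac{\left(B + B\right) \frac{1}{B + 6}}{7} = \frac{2 B \frac{1}{6 + B}}{7} = \frac{2 B}{7 \left(6 + B\right)}$)
$a{\left(T \right)} = - \frac{1}{7}$ ($a{\left(T \right)} = \frac{2}{7} \left(-2\right) \frac{1}{6 - 2} = \frac{2}{7} \left(-2\right) \frac{1}{4} = - \frac{1}{7}$)
$E = - \frac{29}{7}$ ($E = 3 - \left(7 - - \frac{1}{7}\right) = 3 - \left(7 + \frac{1}{7}\right) = 3 - \frac{50}{7} = - \frac{29}{7} \approx -4.1429$)
$\left(7 + \frac{E}{q{\left(-5,8 \right)}}\right)^{2} = \left(7 - \frac{29}{7 \cdot 8}\right)^{2} = \left(7 - \frac{29}{56}\right)^{2} = \left(\frac{363}{56}\right)^{2} = \frac{131769}{3136}$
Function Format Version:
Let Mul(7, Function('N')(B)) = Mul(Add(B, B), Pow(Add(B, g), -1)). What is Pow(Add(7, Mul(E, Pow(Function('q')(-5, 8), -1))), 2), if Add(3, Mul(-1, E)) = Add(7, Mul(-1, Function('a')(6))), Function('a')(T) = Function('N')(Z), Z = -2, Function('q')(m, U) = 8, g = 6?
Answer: Rational(131769, 3136) ≈ 42.018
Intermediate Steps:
Function('N')(B) = Mul(Rational(2, 7), B, Pow(Add(6, B), -1)) (Function('N')(B) = Mul(Rational(1, 7), Mul(Add(B, B), Pow(Add(B, 6), -1))) = Mul(Rational(1, 7), Mul(Mul(2, B), Pow(Add(6, B), -1))) = Mul(Rational(1, 7), Mul(2, B, Pow(Add(6, B), -1))) = Mul(Rational(2, 7), B, Pow(Add(6, B), -1)))
Function('a')(T) = Rational(-1, 7) (Function('a')(T) = Mul(Rational(2, 7), -2, Pow(Add(6, -2), -1)) = Mul(Rational(2, 7), -2, Pow(4, -1)) = Mul(Rational(2, 7), -2, Rational(1, 4)) = Rational(-1, 7))
E = Rational(-29, 7) (E = Add(3, Mul(-1, Add(7, Mul(-1, Rational(-1, 7))))) = Add(3, Mul(-1, Add(7, Rational(1, 7)))) = Add(3, Mul(-1, Rational(50, 7))) = Add(3, Rational(-50, 7)) = Rational(-29, 7) ≈ -4.1429)
Pow(Add(7, Mul(E, Pow(Function('q')(-5, 8), -1))), 2) = Pow(Add(7, Mul(Rational(-29, 7), Pow(8, -1))), 2) = Pow(Add(7, Mul(Rational(-29, 7), Rational(1, 8))), 2) = Pow(Add(7, Rational(-29, 56)), 2) = Pow(Rational(363, 56), 2) = Rational(131769, 3136)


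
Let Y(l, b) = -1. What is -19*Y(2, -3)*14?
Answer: 266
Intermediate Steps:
-19*Y(2, -3)*14 = -19*(-1)*14 = 19*14 = 266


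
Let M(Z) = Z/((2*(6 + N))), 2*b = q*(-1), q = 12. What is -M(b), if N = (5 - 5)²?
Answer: ½ ≈ 0.50000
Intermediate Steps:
b = -6 (b = (12*(-1))/2 = (½)*(-12) = -6)
N = 0 (N = 0² = 0)
M(Z) = Z/12 (M(Z) = Z/((2*(6 + 0))) = Z/((2*6)) = Z/12)
-M(b) = -(-6)/12 = -1*(-½) = ½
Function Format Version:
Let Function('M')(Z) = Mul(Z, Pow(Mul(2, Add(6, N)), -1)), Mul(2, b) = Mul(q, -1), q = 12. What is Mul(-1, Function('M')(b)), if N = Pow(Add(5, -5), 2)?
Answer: Rational(1, 2) ≈ 0.50000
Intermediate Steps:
b = -6 (b = Mul(Rational(1, 2), Mul(12, -1)) = Mul(Rational(1, 2), -12) = -6)
N = 0 (N = Pow(0, 2) = 0)
Function('M')(Z) = Mul(Rational(1, 12), Z) (Function('M')(Z) = Mul(Z, Pow(Mul(2, Add(6, 0)), -1)) = Mul(Z, Pow(Mul(2, 6), -1)) = Mul(Z, Pow(12, -1)) = Mul(Z, Rational(1, 12)) = Mul(Rational(1, 12), Z))
Mul(-1, Function('M')(b)) = Mul(-1, Mul(Rational(1, 12), -6)) = Mul(-1, Rational(-1, 2)) = Rational(1, 2)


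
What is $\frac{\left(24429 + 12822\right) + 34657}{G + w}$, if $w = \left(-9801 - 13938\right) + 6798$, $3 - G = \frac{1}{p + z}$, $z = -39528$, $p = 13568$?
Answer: $- \frac{1866731680}{439710479} \approx -4.2454$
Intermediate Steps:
$G = \frac{77881}{25960}$ ($G = 3 - \frac{1}{13568 - 39528} = 3 - \frac{1}{-25960} = 3 - - \frac{1}{25960} = 3 + \frac{1}{25960} = \frac{77881}{25960} \approx 3.0$)
$w = -16941$ ($w = -23739 + 6798 = -16941$)
$\frac{\left(24429 + 12822\right) + 34657}{G + w} = \frac{\left(24429 + 12822\right) + 34657}{\frac{77881}{25960} - 16941} = \frac{37251 + 34657}{- \frac{439710479}{25960}} = 71908 \left(- \frac{25960}{439710479}\right) = - \frac{1866731680}{439710479}$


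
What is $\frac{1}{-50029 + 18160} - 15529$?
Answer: $- \frac{494893702}{31869} \approx -15529.0$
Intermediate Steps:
$\frac{1}{-50029 + 18160} - 15529 = \frac{1}{-31869} - 15529 = - \frac{1}{31869} - 15529 = - \frac{494893702}{31869}$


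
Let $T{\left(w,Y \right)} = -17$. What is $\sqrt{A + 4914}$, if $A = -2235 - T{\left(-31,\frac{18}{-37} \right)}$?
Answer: $2 \sqrt{674} \approx 51.923$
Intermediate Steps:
$A = -2218$ ($A = -2235 - -17 = -2235 + 17 = -2218$)
$\sqrt{A + 4914} = \sqrt{-2218 + 4914} = \sqrt{2696} = 2 \sqrt{674}$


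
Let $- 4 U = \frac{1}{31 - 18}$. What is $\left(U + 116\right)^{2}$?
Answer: $\frac{36372961}{2704} \approx 13452.0$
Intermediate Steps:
$U = - \frac{1}{52}$ ($U = - \frac{1}{4 \left(31 - 18\right)} = - \frac{1}{4 \cdot 13} = \left(- \frac{1}{4}\right) \frac{1}{13} = - \frac{1}{52} \approx -0.019231$)
$\left(U + 116\right)^{2} = \left(- \frac{1}{52} + 116\right)^{2} = \left(\frac{6031}{52}\right)^{2} = \frac{36372961}{2704}$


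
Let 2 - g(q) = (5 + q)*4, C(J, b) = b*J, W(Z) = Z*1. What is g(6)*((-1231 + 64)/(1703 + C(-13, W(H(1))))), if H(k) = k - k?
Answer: 49014/1703 ≈ 28.781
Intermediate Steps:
H(k) = 0
W(Z) = Z
C(J, b) = J*b
g(q) = -18 - 4*q (g(q) = 2 - (5 + q)*4 = 2 - (20 + 4*q) = 2 + (-20 - 4*q) = -18 - 4*q)
g(6)*((-1231 + 64)/(1703 + C(-13, W(H(1))))) = (-18 - 4*6)*((-1231 + 64)/(1703 - 13*0)) = (-18 - 24)*(-1167/(1703 + 0)) = -(-49014)/1703 = -42*(-1167/1703) = 49014/1703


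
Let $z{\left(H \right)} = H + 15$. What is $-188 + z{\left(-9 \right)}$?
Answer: $-182$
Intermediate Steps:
$z{\left(H \right)} = 15 + H$
$-188 + z{\left(-9 \right)} = -188 + \left(15 - 9\right) = -188 + 6 = -182$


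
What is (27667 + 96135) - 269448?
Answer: -145646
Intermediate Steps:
(27667 + 96135) - 269448 = 123802 - 269448 = -145646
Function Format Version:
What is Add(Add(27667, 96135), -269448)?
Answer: -145646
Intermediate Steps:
Add(Add(27667, 96135), -269448) = Add(123802, -269448) = -145646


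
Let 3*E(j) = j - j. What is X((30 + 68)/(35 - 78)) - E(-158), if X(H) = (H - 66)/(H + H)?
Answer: 734/49 ≈ 14.980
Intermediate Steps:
X(H) = (-66 + H)/(2*H) (X(H) = (-66 + H)/((2*H)) = (-66 + H)*(1/(2*H)) = (-66 + H)/(2*H))
E(j) = 0 (E(j) = (j - j)/3 = (⅓)*0 = 0)
X((30 + 68)/(35 - 78)) - E(-158) = (-66 + (30 + 68)/(35 - 78))/(2*(((30 + 68)/(35 - 78)))) - 1*0 = (-66 + 98/(-43))/(2*((98/(-43)))) + 0 = (-66 + 98*(-1/43))/(2*((98*(-1/43)))) + 0 = (-66 - 98/43)/(2*(-98/43)) + 0 = (½)*(-43/98)*(-2936/43) + 0 = 734/49 + 0 = 734/49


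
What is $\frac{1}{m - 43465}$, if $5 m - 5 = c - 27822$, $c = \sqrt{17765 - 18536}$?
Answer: $- \frac{81714}{4006306729} - \frac{i \sqrt{771}}{12018920187} \approx -2.0396 \cdot 10^{-5} - 2.3103 \cdot 10^{-9} i$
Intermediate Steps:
$c = i \sqrt{771}$ ($c = \sqrt{-771} = i \sqrt{771} \approx 27.767 i$)
$m = - \frac{27817}{5} + \frac{i \sqrt{771}}{5}$ ($m = 1 + \frac{i \sqrt{771} - 27822}{5} = 1 + \frac{-27822 + i \sqrt{771}}{5} = 1 - \left(\frac{27822}{5} - \frac{i \sqrt{771}}{5}\right) = - \frac{27817}{5} + \frac{i \sqrt{771}}{5} \approx -5563.4 + 5.5534 i$)
$\frac{1}{m - 43465} = \frac{1}{\left(- \frac{27817}{5} + \frac{i \sqrt{771}}{5}\right) - 43465} = \frac{1}{- \frac{245142}{5} + \frac{i \sqrt{771}}{5}}$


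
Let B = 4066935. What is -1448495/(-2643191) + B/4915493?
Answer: 17869753022620/12992586858163 ≈ 1.3754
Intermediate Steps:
-1448495/(-2643191) + B/4915493 = -1448495/(-2643191) + 4066935/4915493 = -1448495*(-1/2643191) + 4066935*(1/4915493) = 1448495/2643191 + 4066935/4915493 = 17869753022620/12992586858163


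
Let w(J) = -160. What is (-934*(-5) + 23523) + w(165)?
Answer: 28033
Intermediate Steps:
(-934*(-5) + 23523) + w(165) = (-934*(-5) + 23523) - 160 = (4670 + 23523) - 160 = 28193 - 160 = 28033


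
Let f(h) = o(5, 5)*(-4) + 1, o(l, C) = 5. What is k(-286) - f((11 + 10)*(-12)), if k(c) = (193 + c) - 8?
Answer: -82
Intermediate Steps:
k(c) = 185 + c
f(h) = -19 (f(h) = 5*(-4) + 1 = -20 + 1 = -19)
k(-286) - f((11 + 10)*(-12)) = (185 - 286) - 1*(-19) = -101 + 19 = -82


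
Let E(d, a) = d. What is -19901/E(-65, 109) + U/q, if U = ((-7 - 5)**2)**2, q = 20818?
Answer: 207823429/676585 ≈ 307.17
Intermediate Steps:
U = 20736 (U = ((-12)**2)**2 = 144**2 = 20736)
-19901/E(-65, 109) + U/q = -19901/(-65) + 20736/20818 = -19901*(-1/65) + 20736*(1/20818) = 19901/65 + 10368/10409 = 207823429/676585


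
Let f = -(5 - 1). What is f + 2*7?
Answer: 10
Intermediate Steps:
f = -4 (f = -1*4 = -4)
f + 2*7 = -4 + 2*7 = -4 + 14 = 10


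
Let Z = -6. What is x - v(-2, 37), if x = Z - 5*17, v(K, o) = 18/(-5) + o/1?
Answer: -622/5 ≈ -124.40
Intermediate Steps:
v(K, o) = -18/5 + o (v(K, o) = 18*(-1/5) + o*1 = -18/5 + o)
x = -91 (x = -6 - 5*17 = -6 - 85 = -91)
x - v(-2, 37) = -91 - (-18/5 + 37) = -91 - 1*167/5 = -91 - 167/5 = -622/5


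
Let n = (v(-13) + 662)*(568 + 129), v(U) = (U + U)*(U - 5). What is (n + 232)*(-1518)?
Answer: -1195944156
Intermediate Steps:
v(U) = 2*U*(-5 + U) (v(U) = (2*U)*(-5 + U) = 2*U*(-5 + U))
n = 787610 (n = (2*(-13)*(-5 - 13) + 662)*(568 + 129) = (2*(-13)*(-18) + 662)*697 = (468 + 662)*697 = 1130*697 = 787610)
(n + 232)*(-1518) = (787610 + 232)*(-1518) = 787842*(-1518) = -1195944156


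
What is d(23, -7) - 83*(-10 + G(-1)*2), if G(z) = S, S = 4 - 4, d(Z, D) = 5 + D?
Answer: 828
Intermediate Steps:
S = 0
G(z) = 0
d(23, -7) - 83*(-10 + G(-1)*2) = (5 - 7) - 83*(-10 + 0*2) = -2 - 83*(-10 + 0) = -2 - 83*(-10) = -2 + 830 = 828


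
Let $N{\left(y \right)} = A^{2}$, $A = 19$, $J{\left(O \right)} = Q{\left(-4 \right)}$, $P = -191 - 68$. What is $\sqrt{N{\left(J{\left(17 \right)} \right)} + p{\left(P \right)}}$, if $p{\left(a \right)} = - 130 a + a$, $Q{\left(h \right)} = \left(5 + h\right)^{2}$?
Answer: $2 \sqrt{8443} \approx 183.77$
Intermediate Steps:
$P = -259$ ($P = -191 - 68 = -259$)
$J{\left(O \right)} = 1$ ($J{\left(O \right)} = \left(5 - 4\right)^{2} = 1^{2} = 1$)
$p{\left(a \right)} = - 129 a$
$N{\left(y \right)} = 361$ ($N{\left(y \right)} = 19^{2} = 361$)
$\sqrt{N{\left(J{\left(17 \right)} \right)} + p{\left(P \right)}} = \sqrt{361 - -33411} = \sqrt{361 + 33411} = \sqrt{33772} = 2 \sqrt{8443}$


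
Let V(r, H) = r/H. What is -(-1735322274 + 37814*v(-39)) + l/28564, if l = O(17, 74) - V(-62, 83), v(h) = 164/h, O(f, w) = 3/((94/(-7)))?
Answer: 15083756487956571011/8691396792 ≈ 1.7355e+9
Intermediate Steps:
O(f, w) = -21/94 (O(f, w) = 3/((94*(-1/7))) = 3/(-94/7) = 3*(-7/94) = -21/94)
l = 4085/7802 (l = -21/94 - (-62)/83 = -21/94 - 1*(-62/83) = -21/94 + 62/83 = 4085/7802 ≈ 0.52358)
-(-1735322274 + 37814*v(-39)) + l/28564 = -37814/(1/(164/(-39) - 45891)) + (4085/7802)/28564 = -37814/(1/(164*(-1/39) - 45891)) + (4085/7802)*(1/28564) = -37814/(1/(-164/39 - 45891)) + 4085/222856328 = -37814/(1/(-1789913/39)) + 4085/222856328 = -37814/(-39/1789913) + 4085/222856328 = -37814*(-1789913/39) + 4085/222856328 = 67683770182/39 + 4085/222856328 = 15083756487956571011/8691396792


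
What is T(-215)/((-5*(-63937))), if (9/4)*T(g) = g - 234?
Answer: -1796/2877165 ≈ -0.00062423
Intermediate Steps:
T(g) = -104 + 4*g/9 (T(g) = 4*(g - 234)/9 = 4*(-234 + g)/9 = -104 + 4*g/9)
T(-215)/((-5*(-63937))) = (-104 + (4/9)*(-215))/((-5*(-63937))) = (-104 - 860/9)/319685 = -1796/9*1/319685 = -1796/2877165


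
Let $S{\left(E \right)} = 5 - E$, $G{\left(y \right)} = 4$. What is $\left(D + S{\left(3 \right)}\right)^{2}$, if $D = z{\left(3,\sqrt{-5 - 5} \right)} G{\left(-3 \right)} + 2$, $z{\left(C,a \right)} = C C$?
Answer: $1600$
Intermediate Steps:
$z{\left(C,a \right)} = C^{2}$
$D = 38$ ($D = 3^{2} \cdot 4 + 2 = 9 \cdot 4 + 2 = 36 + 2 = 38$)
$\left(D + S{\left(3 \right)}\right)^{2} = \left(38 + \left(5 - 3\right)\right)^{2} = \left(38 + 2\right)^{2} = 40^{2} = 1600$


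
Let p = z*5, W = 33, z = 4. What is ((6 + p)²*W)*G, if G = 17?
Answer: 379236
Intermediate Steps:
p = 20 (p = 4*5 = 20)
((6 + p)²*W)*G = ((6 + 20)²*33)*17 = (26²*33)*17 = (676*33)*17 = 22308*17 = 379236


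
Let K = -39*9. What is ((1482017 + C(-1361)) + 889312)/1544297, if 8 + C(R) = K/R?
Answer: 3227368232/2101788217 ≈ 1.5355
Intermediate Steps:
K = -351
C(R) = -8 - 351/R
((1482017 + C(-1361)) + 889312)/1544297 = ((1482017 + (-8 - 351/(-1361))) + 889312)/1544297 = ((1482017 + (-8 - 351*(-1/1361))) + 889312)*(1/1544297) = ((1482017 + (-8 + 351/1361)) + 889312)*(1/1544297) = ((1482017 - 10537/1361) + 889312)*(1/1544297) = (2017014600/1361 + 889312)*(1/1544297) = (3227368232/1361)*(1/1544297) = 3227368232/2101788217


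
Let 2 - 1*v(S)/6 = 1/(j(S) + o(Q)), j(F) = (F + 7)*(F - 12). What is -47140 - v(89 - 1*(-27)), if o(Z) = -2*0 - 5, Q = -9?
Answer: -602932618/12787 ≈ -47152.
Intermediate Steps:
o(Z) = -5 (o(Z) = 0 - 5 = -5)
j(F) = (-12 + F)*(7 + F) (j(F) = (7 + F)*(-12 + F) = (-12 + F)*(7 + F))
v(S) = 12 - 6/(-89 + S² - 5*S) (v(S) = 12 - 6/((-84 + S² - 5*S) - 5) = 12 - 6/(-89 + S² - 5*S))
-47140 - v(89 - 1*(-27)) = -47140 - 6*(179 - 2*(89 - 1*(-27))² + 10*(89 - 1*(-27)))/(89 - (89 - 1*(-27))² + 5*(89 - 1*(-27))) = -47140 - 6*(179 - 2*(89 + 27)² + 10*(89 + 27))/(89 - (89 + 27)² + 5*(89 + 27)) = -47140 - 6*(179 - 2*116² + 10*116)/(89 - 1*116² + 5*116) = -47140 - 6*(179 - 2*13456 + 1160)/(89 - 1*13456 + 580) = -47140 - 6*(179 - 26912 + 1160)/(89 - 13456 + 580) = -47140 - 6*(-25573)/(-12787) = -47140 - 6*(-1)*(-25573)/12787 = -47140 - 1*153438/12787 = -47140 - 153438/12787 = -602932618/12787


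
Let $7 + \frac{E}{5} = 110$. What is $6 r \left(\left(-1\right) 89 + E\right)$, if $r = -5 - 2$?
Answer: $-17892$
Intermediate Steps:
$r = -7$
$E = 515$ ($E = -35 + 5 \cdot 110 = -35 + 550 = 515$)
$6 r \left(\left(-1\right) 89 + E\right) = 6 \left(-7\right) \left(\left(-1\right) 89 + 515\right) = - 42 \left(-89 + 515\right) = \left(-42\right) 426 = -17892$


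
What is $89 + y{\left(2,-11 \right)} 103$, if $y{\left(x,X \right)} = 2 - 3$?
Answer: $-14$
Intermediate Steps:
$y{\left(x,X \right)} = -1$
$89 + y{\left(2,-11 \right)} 103 = 89 - 103 = -14$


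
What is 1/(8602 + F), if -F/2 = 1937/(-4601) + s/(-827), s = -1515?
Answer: 3805027/32720105022 ≈ 0.00011629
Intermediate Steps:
F = -10737232/3805027 (F = -2*(1937/(-4601) - 1515/(-827)) = -2*(1937*(-1/4601) - 1515*(-1/827)) = -2*(-1937/4601 + 1515/827) = -2*5368616/3805027 = -10737232/3805027 ≈ -2.8219)
1/(8602 + F) = 1/(8602 - 10737232/3805027) = 1/(32720105022/3805027) = 3805027/32720105022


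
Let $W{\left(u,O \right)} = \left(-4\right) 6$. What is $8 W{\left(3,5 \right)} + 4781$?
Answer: $4589$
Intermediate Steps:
$W{\left(u,O \right)} = -24$
$8 W{\left(3,5 \right)} + 4781 = 8 \left(-24\right) + 4781 = -192 + 4781 = 4589$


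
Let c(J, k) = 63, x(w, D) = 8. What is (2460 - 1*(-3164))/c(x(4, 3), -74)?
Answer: 5624/63 ≈ 89.270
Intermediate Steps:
(2460 - 1*(-3164))/c(x(4, 3), -74) = (2460 - 1*(-3164))/63 = (2460 + 3164)*(1/63) = 5624*(1/63) = 5624/63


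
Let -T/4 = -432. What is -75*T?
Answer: -129600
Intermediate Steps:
T = 1728 (T = -4*(-432) = 1728)
-75*T = -75*1728 = -129600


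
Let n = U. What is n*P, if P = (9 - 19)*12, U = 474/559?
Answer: -56880/559 ≈ -101.75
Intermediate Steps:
U = 474/559 (U = 474*(1/559) = 474/559 ≈ 0.84794)
P = -120 (P = -10*12 = -120)
n = 474/559 ≈ 0.84794
n*P = (474/559)*(-120) = -56880/559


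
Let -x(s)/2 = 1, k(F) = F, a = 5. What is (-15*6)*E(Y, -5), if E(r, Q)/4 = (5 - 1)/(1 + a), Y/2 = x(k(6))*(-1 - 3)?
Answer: -240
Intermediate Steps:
x(s) = -2 (x(s) = -2*1 = -2)
Y = 16 (Y = 2*(-2*(-1 - 3)) = 2*(-2*(-4)) = 2*8 = 16)
E(r, Q) = 8/3 (E(r, Q) = 4*((5 - 1)/(1 + 5)) = 4*(4/6) = 4*(4*(⅙)) = 4*(⅔) = 8/3)
(-15*6)*E(Y, -5) = -15*6*(8/3) = -90*8/3 = -240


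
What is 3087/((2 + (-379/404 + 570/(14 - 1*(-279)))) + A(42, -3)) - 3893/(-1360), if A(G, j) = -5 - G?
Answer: -28040630017/416600560 ≈ -67.308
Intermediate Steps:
3087/((2 + (-379/404 + 570/(14 - 1*(-279)))) + A(42, -3)) - 3893/(-1360) = 3087/((2 + (-379/404 + 570/(14 - 1*(-279)))) + (-5 - 1*42)) - 3893/(-1360) = 3087/((2 + (-379*1/404 + 570/(14 + 279))) + (-5 - 42)) - 3893*(-1/1360) = 3087/((2 + (-379/404 + 570/293)) - 47) + 229/80 = 3087/((2 + 119233/118372) - 47) + 229/80 = 3087/(355977/118372 - 47) + 229/80 = 3087/(-5207507/118372) + 229/80 = 3087*(-118372/5207507) + 229/80 = -365414364/5207507 + 229/80 = -28040630017/416600560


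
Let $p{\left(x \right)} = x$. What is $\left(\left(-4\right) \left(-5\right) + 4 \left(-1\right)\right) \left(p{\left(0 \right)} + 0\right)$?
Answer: $0$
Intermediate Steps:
$\left(\left(-4\right) \left(-5\right) + 4 \left(-1\right)\right) \left(p{\left(0 \right)} + 0\right) = \left(\left(-4\right) \left(-5\right) + 4 \left(-1\right)\right) \left(0 + 0\right) = \left(20 - 4\right) 0 = 16 \cdot 0 = 0$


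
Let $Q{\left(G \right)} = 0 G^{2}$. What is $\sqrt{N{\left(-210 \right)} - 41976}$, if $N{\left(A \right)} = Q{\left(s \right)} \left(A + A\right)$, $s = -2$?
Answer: $6 i \sqrt{1166} \approx 204.88 i$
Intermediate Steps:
$Q{\left(G \right)} = 0$
$N{\left(A \right)} = 0$ ($N{\left(A \right)} = 0 \left(A + A\right) = 0 \cdot 2 A = 0$)
$\sqrt{N{\left(-210 \right)} - 41976} = \sqrt{0 - 41976} = \sqrt{-41976} = 6 i \sqrt{1166}$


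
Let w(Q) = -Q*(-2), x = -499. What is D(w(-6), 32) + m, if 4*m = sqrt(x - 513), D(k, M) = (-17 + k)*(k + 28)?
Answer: -464 + I*sqrt(253)/2 ≈ -464.0 + 7.953*I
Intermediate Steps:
w(Q) = 2*Q
D(k, M) = (-17 + k)*(28 + k)
m = I*sqrt(253)/2 (m = sqrt(-499 - 513)/4 = sqrt(-1012)/4 = (2*I*sqrt(253))/4 = I*sqrt(253)/2 ≈ 7.953*I)
D(w(-6), 32) + m = (-476 + (2*(-6))**2 + 11*(2*(-6))) + I*sqrt(253)/2 = (-476 + (-12)**2 + 11*(-12)) + I*sqrt(253)/2 = (-476 + 144 - 132) + I*sqrt(253)/2 = -464 + I*sqrt(253)/2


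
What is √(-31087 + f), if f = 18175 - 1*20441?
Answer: I*√33353 ≈ 182.63*I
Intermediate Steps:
f = -2266 (f = 18175 - 20441 = -2266)
√(-31087 + f) = √(-31087 - 2266) = √(-33353) = I*√33353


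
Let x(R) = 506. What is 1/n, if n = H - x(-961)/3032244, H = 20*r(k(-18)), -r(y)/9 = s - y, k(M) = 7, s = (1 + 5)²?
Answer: -1516122/7914157093 ≈ -0.00019157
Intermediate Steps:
s = 36 (s = 6² = 36)
r(y) = -324 + 9*y (r(y) = -9*(36 - y) = -324 + 9*y)
H = -5220 (H = 20*(-324 + 9*7) = 20*(-324 + 63) = 20*(-261) = -5220)
n = -7914157093/1516122 (n = -5220 - 506/3032244 = -5220 - 1*253/1516122 = -5220 - 253/1516122 = -7914157093/1516122 ≈ -5220.0)
1/n = 1/(-7914157093/1516122) = -1516122/7914157093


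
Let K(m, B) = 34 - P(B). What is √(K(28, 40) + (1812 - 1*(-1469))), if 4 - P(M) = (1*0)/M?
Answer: √3311 ≈ 57.541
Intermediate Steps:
P(M) = 4 (P(M) = 4 - 1*0/M = 4 - 0/M = 4 - 1*0 = 4 + 0 = 4)
K(m, B) = 30 (K(m, B) = 34 - 1*4 = 34 - 4 = 30)
√(K(28, 40) + (1812 - 1*(-1469))) = √(30 + (1812 - 1*(-1469))) = √(30 + (1812 + 1469)) = √(30 + 3281) = √3311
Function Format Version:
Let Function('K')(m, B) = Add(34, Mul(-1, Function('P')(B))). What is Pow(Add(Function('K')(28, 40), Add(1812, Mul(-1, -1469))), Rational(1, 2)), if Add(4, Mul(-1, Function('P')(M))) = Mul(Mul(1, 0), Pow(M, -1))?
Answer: Pow(3311, Rational(1, 2)) ≈ 57.541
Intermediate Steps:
Function('P')(M) = 4 (Function('P')(M) = Add(4, Mul(-1, Mul(Mul(1, 0), Pow(M, -1)))) = Add(4, Mul(-1, Mul(0, Pow(M, -1)))) = Add(4, Mul(-1, 0)) = Add(4, 0) = 4)
Function('K')(m, B) = 30 (Function('K')(m, B) = Add(34, Mul(-1, 4)) = Add(34, -4) = 30)
Pow(Add(Function('K')(28, 40), Add(1812, Mul(-1, -1469))), Rational(1, 2)) = Pow(Add(30, Add(1812, Mul(-1, -1469))), Rational(1, 2)) = Pow(Add(30, Add(1812, 1469)), Rational(1, 2)) = Pow(Add(30, 3281), Rational(1, 2)) = Pow(3311, Rational(1, 2))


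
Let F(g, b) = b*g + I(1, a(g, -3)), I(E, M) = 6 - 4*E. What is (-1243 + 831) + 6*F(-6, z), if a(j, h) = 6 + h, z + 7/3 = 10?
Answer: -676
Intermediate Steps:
z = 23/3 (z = -7/3 + 10 = 23/3 ≈ 7.6667)
F(g, b) = 2 + b*g (F(g, b) = b*g + (6 - 4*1) = b*g + (6 - 4) = b*g + 2 = 2 + b*g)
(-1243 + 831) + 6*F(-6, z) = (-1243 + 831) + 6*(2 + (23/3)*(-6)) = -412 + 6*(2 - 46) = -412 + 6*(-44) = -412 - 264 = -676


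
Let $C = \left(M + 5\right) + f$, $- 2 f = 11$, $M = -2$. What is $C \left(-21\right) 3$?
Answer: $\frac{315}{2} \approx 157.5$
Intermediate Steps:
$f = - \frac{11}{2}$ ($f = \left(- \frac{1}{2}\right) 11 = - \frac{11}{2} \approx -5.5$)
$C = - \frac{5}{2}$ ($C = \left(-2 + 5\right) - \frac{11}{2} = 3 - \frac{11}{2} = - \frac{5}{2} \approx -2.5$)
$C \left(-21\right) 3 = \left(- \frac{5}{2}\right) \left(-21\right) 3 = \frac{105}{2} \cdot 3 = \frac{315}{2}$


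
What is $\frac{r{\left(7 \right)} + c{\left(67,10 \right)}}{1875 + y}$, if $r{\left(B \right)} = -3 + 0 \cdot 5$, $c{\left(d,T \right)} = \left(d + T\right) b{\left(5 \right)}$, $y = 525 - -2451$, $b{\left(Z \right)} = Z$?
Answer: $\frac{382}{4851} \approx 0.078747$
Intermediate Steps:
$y = 2976$ ($y = 525 + 2451 = 2976$)
$c{\left(d,T \right)} = 5 T + 5 d$ ($c{\left(d,T \right)} = \left(d + T\right) 5 = \left(T + d\right) 5 = 5 T + 5 d$)
$r{\left(B \right)} = -3$ ($r{\left(B \right)} = -3 + 0 = -3$)
$\frac{r{\left(7 \right)} + c{\left(67,10 \right)}}{1875 + y} = \frac{-3 + \left(5 \cdot 10 + 5 \cdot 67\right)}{1875 + 2976} = \frac{-3 + \left(50 + 335\right)}{4851} = \left(-3 + 385\right) \frac{1}{4851} = 382 \cdot \frac{1}{4851} = \frac{382}{4851}$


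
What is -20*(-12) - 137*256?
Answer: -34832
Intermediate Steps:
-20*(-12) - 137*256 = 240 - 35072 = -34832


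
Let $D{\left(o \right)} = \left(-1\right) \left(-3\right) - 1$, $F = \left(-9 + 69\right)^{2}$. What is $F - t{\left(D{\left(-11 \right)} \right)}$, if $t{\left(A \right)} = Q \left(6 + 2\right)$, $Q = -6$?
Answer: $3648$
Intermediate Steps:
$F = 3600$ ($F = 60^{2} = 3600$)
$D{\left(o \right)} = 2$ ($D{\left(o \right)} = 3 - 1 = 2$)
$t{\left(A \right)} = -48$ ($t{\left(A \right)} = - 6 \left(6 + 2\right) = \left(-6\right) 8 = -48$)
$F - t{\left(D{\left(-11 \right)} \right)} = 3600 - -48 = 3600 + 48 = 3648$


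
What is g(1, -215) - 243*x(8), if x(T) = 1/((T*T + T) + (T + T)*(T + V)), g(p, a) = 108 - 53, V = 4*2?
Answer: 17797/328 ≈ 54.259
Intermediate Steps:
V = 8
g(p, a) = 55
x(T) = 1/(T + T² + 2*T*(8 + T)) (x(T) = 1/((T*T + T) + (T + T)*(T + 8)) = 1/((T² + T) + (2*T)*(8 + T)) = 1/((T + T²) + 2*T*(8 + T)) = 1/(T + T² + 2*T*(8 + T)))
g(1, -215) - 243*x(8) = 55 - 243/(8*(17 + 3*8)) = 55 - 243/(8*(17 + 24)) = 55 - 243/(8*41) = 55 - 243*1/328 = 55 - 243/328 = 17797/328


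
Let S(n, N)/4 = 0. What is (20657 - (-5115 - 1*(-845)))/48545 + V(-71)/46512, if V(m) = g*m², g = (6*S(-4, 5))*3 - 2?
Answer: 2518699/8488440 ≈ 0.29672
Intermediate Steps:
S(n, N) = 0 (S(n, N) = 4*0 = 0)
g = -2 (g = (6*0)*3 - 2 = 0*3 - 2 = 0 - 2 = -2)
V(m) = -2*m²
(20657 - (-5115 - 1*(-845)))/48545 + V(-71)/46512 = (20657 - (-5115 - 1*(-845)))/48545 - 2*(-71)²/46512 = (20657 - (-5115 + 845))*(1/48545) - 2*5041*(1/46512) = (20657 - 1*(-4270))*(1/48545) - 10082*1/46512 = (20657 + 4270)*(1/48545) - 5041/23256 = 24927*(1/48545) - 5041/23256 = 3561/6935 - 5041/23256 = 2518699/8488440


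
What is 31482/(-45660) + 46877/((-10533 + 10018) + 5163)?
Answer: 166172957/17685640 ≈ 9.3959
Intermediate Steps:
31482/(-45660) + 46877/((-10533 + 10018) + 5163) = 31482*(-1/45660) + 46877/(-515 + 5163) = -5247/7610 + 46877/4648 = 166172957/17685640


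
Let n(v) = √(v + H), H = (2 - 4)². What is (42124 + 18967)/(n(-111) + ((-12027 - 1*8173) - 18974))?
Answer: -2393178834/1534602383 - 61091*I*√107/1534602383 ≈ -1.5595 - 0.00041179*I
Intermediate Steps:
H = 4 (H = (-2)² = 4)
n(v) = √(4 + v) (n(v) = √(v + 4) = √(4 + v))
(42124 + 18967)/(n(-111) + ((-12027 - 1*8173) - 18974)) = (42124 + 18967)/(√(4 - 111) + ((-12027 - 1*8173) - 18974)) = 61091/(√(-107) + ((-12027 - 8173) - 18974)) = 61091/(I*√107 + (-20200 - 18974)) = 61091/(I*√107 - 39174) = 61091/(-39174 + I*√107)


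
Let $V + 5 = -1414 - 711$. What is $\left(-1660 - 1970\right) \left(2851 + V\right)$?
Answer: $-2617230$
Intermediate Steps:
$V = -2130$ ($V = -5 - 2125 = -2130$)
$\left(-1660 - 1970\right) \left(2851 + V\right) = \left(-1660 - 1970\right) \left(2851 - 2130\right) = \left(-3630\right) 721 = -2617230$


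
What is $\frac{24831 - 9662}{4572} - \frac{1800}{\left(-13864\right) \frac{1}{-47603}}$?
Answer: $- \frac{48942918223}{7923276} \approx -6177.1$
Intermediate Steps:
$\frac{24831 - 9662}{4572} - \frac{1800}{\left(-13864\right) \frac{1}{-47603}} = 15169 \cdot \frac{1}{4572} - \frac{1800}{\left(-13864\right) \left(- \frac{1}{47603}\right)} = \frac{15169}{4572} - \frac{1800}{\frac{13864}{47603}} = \frac{15169}{4572} - \frac{10710675}{1733} = - \frac{48942918223}{7923276}$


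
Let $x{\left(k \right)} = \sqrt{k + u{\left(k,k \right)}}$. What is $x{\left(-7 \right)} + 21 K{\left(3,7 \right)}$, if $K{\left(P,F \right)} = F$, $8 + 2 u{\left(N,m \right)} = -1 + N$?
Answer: $147 + i \sqrt{15} \approx 147.0 + 3.873 i$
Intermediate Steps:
$u{\left(N,m \right)} = - \frac{9}{2} + \frac{N}{2}$ ($u{\left(N,m \right)} = -4 + \frac{-1 + N}{2} = -4 + \left(- \frac{1}{2} + \frac{N}{2}\right) = - \frac{9}{2} + \frac{N}{2}$)
$x{\left(k \right)} = \sqrt{- \frac{9}{2} + \frac{3 k}{2}}$ ($x{\left(k \right)} = \sqrt{k + \left(- \frac{9}{2} + \frac{k}{2}\right)} = \sqrt{- \frac{9}{2} + \frac{3 k}{2}}$)
$x{\left(-7 \right)} + 21 K{\left(3,7 \right)} = \frac{\sqrt{-18 + 6 \left(-7\right)}}{2} + 21 \cdot 7 = \frac{\sqrt{-18 - 42}}{2} + 147 = \frac{\sqrt{-60}}{2} + 147 = \frac{2 i \sqrt{15}}{2} + 147 = i \sqrt{15} + 147 = 147 + i \sqrt{15}$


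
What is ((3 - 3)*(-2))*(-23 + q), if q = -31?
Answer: 0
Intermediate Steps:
((3 - 3)*(-2))*(-23 + q) = ((3 - 3)*(-2))*(-23 - 31) = (0*(-2))*(-54) = 0*(-54) = 0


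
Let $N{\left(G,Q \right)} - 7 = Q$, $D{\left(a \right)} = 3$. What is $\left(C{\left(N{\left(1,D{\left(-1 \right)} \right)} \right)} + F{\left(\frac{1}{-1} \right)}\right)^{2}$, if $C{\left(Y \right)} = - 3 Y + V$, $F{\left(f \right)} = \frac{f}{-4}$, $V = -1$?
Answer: $\frac{15129}{16} \approx 945.56$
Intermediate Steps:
$N{\left(G,Q \right)} = 7 + Q$
$F{\left(f \right)} = - \frac{f}{4}$ ($F{\left(f \right)} = f \left(- \frac{1}{4}\right) = - \frac{f}{4}$)
$C{\left(Y \right)} = -1 - 3 Y$ ($C{\left(Y \right)} = - 3 Y - 1 = -1 - 3 Y$)
$\left(C{\left(N{\left(1,D{\left(-1 \right)} \right)} \right)} + F{\left(\frac{1}{-1} \right)}\right)^{2} = \left(\left(-1 - 3 \left(7 + 3\right)\right) - \frac{1}{4 \left(-1\right)}\right)^{2} = \left(\left(-1 - 30\right) - - \frac{1}{4}\right)^{2} = \left(\left(-1 - 30\right) + \frac{1}{4}\right)^{2} = \left(-31 + \frac{1}{4}\right)^{2} = \left(- \frac{123}{4}\right)^{2} = \frac{15129}{16}$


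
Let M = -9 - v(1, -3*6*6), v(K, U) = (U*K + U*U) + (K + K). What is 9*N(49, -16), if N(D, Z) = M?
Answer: -104103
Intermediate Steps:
v(K, U) = U² + 2*K + K*U (v(K, U) = (K*U + U²) + 2*K = (U² + K*U) + 2*K = U² + 2*K + K*U)
M = -11567 (M = -9 - ((-3*6*6)² + 2*1 + 1*(-3*6*6)) = -9 - ((-18*6)² + 2 + 1*(-18*6)) = -9 - ((-108)² + 2 + 1*(-108)) = -9 - (11664 + 2 - 108) = -9 - 1*11558 = -9 - 11558 = -11567)
N(D, Z) = -11567
9*N(49, -16) = 9*(-11567) = -104103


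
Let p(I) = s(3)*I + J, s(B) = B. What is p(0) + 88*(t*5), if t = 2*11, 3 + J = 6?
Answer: 9683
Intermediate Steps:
J = 3 (J = -3 + 6 = 3)
t = 22
p(I) = 3 + 3*I (p(I) = 3*I + 3 = 3 + 3*I)
p(0) + 88*(t*5) = (3 + 3*0) + 88*(22*5) = (3 + 0) + 88*110 = 3 + 9680 = 9683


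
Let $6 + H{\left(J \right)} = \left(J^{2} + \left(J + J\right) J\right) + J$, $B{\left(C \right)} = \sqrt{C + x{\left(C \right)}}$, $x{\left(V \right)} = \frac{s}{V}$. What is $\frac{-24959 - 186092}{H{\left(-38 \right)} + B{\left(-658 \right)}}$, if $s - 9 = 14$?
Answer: $- \frac{595481240704}{12099042139} + \frac{211051 i \sqrt{284905446}}{12099042139} \approx -49.217 + 0.29443 i$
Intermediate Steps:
$s = 23$ ($s = 9 + 14 = 23$)
$x{\left(V \right)} = \frac{23}{V}$
$B{\left(C \right)} = \sqrt{C + \frac{23}{C}}$
$H{\left(J \right)} = -6 + J + 3 J^{2}$ ($H{\left(J \right)} = -6 + \left(\left(J^{2} + \left(J + J\right) J\right) + J\right) = -6 + \left(\left(J^{2} + 2 J J\right) + J\right) = -6 + \left(\left(J^{2} + 2 J^{2}\right) + J\right) = -6 + \left(3 J^{2} + J\right) = -6 + \left(J + 3 J^{2}\right) = -6 + J + 3 J^{2}$)
$\frac{-24959 - 186092}{H{\left(-38 \right)} + B{\left(-658 \right)}} = \frac{-24959 - 186092}{\left(-6 - 38 + 3 \left(-38\right)^{2}\right) + \sqrt{-658 + \frac{23}{-658}}} = - \frac{211051}{\left(-6 - 38 + 3 \cdot 1444\right) + \sqrt{-658 + 23 \left(- \frac{1}{658}\right)}} = - \frac{211051}{\left(-6 - 38 + 4332\right) + \sqrt{-658 - \frac{23}{658}}} = - \frac{211051}{4288 + \sqrt{- \frac{432987}{658}}} = - \frac{211051}{4288 + \frac{i \sqrt{284905446}}{658}}$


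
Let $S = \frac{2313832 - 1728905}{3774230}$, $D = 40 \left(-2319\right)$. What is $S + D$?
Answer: $- \frac{350096989873}{3774230} \approx -92760.0$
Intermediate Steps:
$D = -92760$
$S = \frac{584927}{3774230}$ ($S = 584927 \cdot \frac{1}{3774230} = \frac{584927}{3774230} \approx 0.15498$)
$S + D = \frac{584927}{3774230} - 92760 = - \frac{350096989873}{3774230}$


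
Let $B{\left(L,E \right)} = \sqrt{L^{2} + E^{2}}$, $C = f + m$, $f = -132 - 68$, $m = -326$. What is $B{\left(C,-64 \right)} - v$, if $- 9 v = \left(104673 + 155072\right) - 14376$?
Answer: $\frac{245369}{9} + 2 \sqrt{70193} \approx 27793.0$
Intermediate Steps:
$f = -200$
$v = - \frac{245369}{9}$ ($v = - \frac{\left(104673 + 155072\right) - 14376}{9} = - \frac{259745 - 14376}{9} = \left(- \frac{1}{9}\right) 245369 = - \frac{245369}{9} \approx -27263.0$)
$C = -526$ ($C = -200 - 326 = -526$)
$B{\left(L,E \right)} = \sqrt{E^{2} + L^{2}}$
$B{\left(C,-64 \right)} - v = \sqrt{\left(-64\right)^{2} + \left(-526\right)^{2}} - - \frac{245369}{9} = \sqrt{4096 + 276676} + \frac{245369}{9} = \sqrt{280772} + \frac{245369}{9} = 2 \sqrt{70193} + \frac{245369}{9} = \frac{245369}{9} + 2 \sqrt{70193}$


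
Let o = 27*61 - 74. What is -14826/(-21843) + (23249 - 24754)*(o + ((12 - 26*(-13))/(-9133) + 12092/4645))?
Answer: -146484906201500377/61776059517 ≈ -2.3712e+6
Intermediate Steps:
o = 1573 (o = 1647 - 74 = 1573)
-14826/(-21843) + (23249 - 24754)*(o + ((12 - 26*(-13))/(-9133) + 12092/4645)) = -14826/(-21843) + (23249 - 24754)*(1573 + ((12 - 26*(-13))/(-9133) + 12092/4645)) = -14826*(-1/21843) - 1505*(1573 + ((12 + 338)*(-1/9133) + 12092*(1/4645))) = 4942/7281 - 1505*(1573 + (350*(-1/9133) + 12092/4645)) = 4942/7281 - 1505*(1573 + (-350/9133 + 12092/4645)) = 4942/7281 - 1505*(1573 + 108810486/42422785) = 4942/7281 - 1505*66839851291/42422785 = 4942/7281 - 20118795238591/8484557 = -146484906201500377/61776059517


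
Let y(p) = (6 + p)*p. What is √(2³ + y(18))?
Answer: 2*√110 ≈ 20.976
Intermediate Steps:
y(p) = p*(6 + p)
√(2³ + y(18)) = √(2³ + 18*(6 + 18)) = √(8 + 18*24) = √(8 + 432) = √440 = 2*√110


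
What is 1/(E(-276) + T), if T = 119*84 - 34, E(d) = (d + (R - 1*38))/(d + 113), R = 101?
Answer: 163/1624019 ≈ 0.00010037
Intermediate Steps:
E(d) = (63 + d)/(113 + d) (E(d) = (d + (101 - 1*38))/(d + 113) = (d + (101 - 38))/(113 + d) = (d + 63)/(113 + d) = (63 + d)/(113 + d))
T = 9962 (T = 9996 - 34 = 9962)
1/(E(-276) + T) = 1/((63 - 276)/(113 - 276) + 9962) = 1/(-213/(-163) + 9962) = 1/(-1/163*(-213) + 9962) = 1/(213/163 + 9962) = 1/(1624019/163) = 163/1624019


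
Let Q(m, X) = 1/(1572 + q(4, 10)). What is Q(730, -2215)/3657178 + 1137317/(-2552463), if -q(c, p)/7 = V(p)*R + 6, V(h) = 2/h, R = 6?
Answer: -10548164119922231/23673082038593904 ≈ -0.44558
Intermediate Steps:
q(c, p) = -42 - 84/p (q(c, p) = -7*((2/p)*6 + 6) = -7*(12/p + 6) = -7*(6 + 12/p) = -42 - 84/p)
Q(m, X) = 5/7608 (Q(m, X) = 1/(1572 + (-42 - 84/10)) = 1/(1572 + (-42 - 84*⅒)) = 1/(1572 + (-42 - 42/5)) = 1/(1572 - 252/5) = 1/(7608/5) = 5/7608)
Q(730, -2215)/3657178 + 1137317/(-2552463) = (5/7608)/3657178 + 1137317/(-2552463) = (5/7608)*(1/3657178) + 1137317*(-1/2552463) = 5/27823810224 - 1137317/2552463 = -10548164119922231/23673082038593904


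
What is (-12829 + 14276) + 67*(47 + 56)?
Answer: 8348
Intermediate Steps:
(-12829 + 14276) + 67*(47 + 56) = 1447 + 67*103 = 1447 + 6901 = 8348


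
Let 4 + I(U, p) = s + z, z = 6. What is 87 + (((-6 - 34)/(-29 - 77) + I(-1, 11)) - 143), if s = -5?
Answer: -3107/53 ≈ -58.623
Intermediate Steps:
I(U, p) = -3 (I(U, p) = -4 + (-5 + 6) = -4 + 1 = -3)
87 + (((-6 - 34)/(-29 - 77) + I(-1, 11)) - 143) = 87 + (((-6 - 34)/(-29 - 77) - 3) - 143) = 87 + ((-40/(-106) - 3) - 143) = 87 + ((-40*(-1/106) - 3) - 143) = 87 + ((20/53 - 3) - 143) = 87 + (-139/53 - 143) = 87 - 7718/53 = -3107/53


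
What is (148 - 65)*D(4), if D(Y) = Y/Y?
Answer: 83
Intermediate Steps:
D(Y) = 1
(148 - 65)*D(4) = (148 - 65)*1 = 83*1 = 83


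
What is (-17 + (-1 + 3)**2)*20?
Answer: -260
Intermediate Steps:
(-17 + (-1 + 3)**2)*20 = (-17 + 2**2)*20 = (-17 + 4)*20 = -13*20 = -260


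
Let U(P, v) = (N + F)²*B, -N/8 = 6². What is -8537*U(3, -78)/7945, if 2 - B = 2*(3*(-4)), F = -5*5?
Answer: -21745395178/7945 ≈ -2.7370e+6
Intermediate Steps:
F = -25
N = -288 (N = -8*6² = -8*36 = -288)
B = 26 (B = 2 - 2*3*(-4) = 2 - 2*(-12) = 2 - 1*(-24) = 2 + 24 = 26)
U(P, v) = 2547194 (U(P, v) = (-288 - 25)²*26 = (-313)²*26 = 97969*26 = 2547194)
-8537*U(3, -78)/7945 = -8537/(7945/2547194) = -8537/(7945*(1/2547194)) = -8537/7945/2547194 = -8537*2547194/7945 = -21745395178/7945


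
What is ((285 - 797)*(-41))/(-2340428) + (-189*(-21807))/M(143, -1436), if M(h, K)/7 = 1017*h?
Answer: 38193482615/9454744013 ≈ 4.0396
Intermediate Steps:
M(h, K) = 7119*h (M(h, K) = 7*(1017*h) = 7119*h)
((285 - 797)*(-41))/(-2340428) + (-189*(-21807))/M(143, -1436) = ((285 - 797)*(-41))/(-2340428) + (-189*(-21807))/((7119*143)) = -512*(-41)*(-1/2340428) + 4121523/1018017 = 20992*(-1/2340428) + 4121523*(1/1018017) = -5248/585107 + 65421/16159 = 38193482615/9454744013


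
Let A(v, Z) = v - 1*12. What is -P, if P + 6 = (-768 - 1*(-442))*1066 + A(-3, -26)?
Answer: 347537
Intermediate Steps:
A(v, Z) = -12 + v (A(v, Z) = v - 12 = -12 + v)
P = -347537 (P = -6 + ((-768 - 1*(-442))*1066 + (-12 - 3)) = -6 + ((-768 + 442)*1066 - 15) = -6 + (-326*1066 - 15) = -6 + (-347516 - 15) = -6 - 347531 = -347537)
-P = -1*(-347537) = 347537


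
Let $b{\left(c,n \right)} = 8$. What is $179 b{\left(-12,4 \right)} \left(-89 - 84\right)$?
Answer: $-247736$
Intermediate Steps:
$179 b{\left(-12,4 \right)} \left(-89 - 84\right) = 179 \cdot 8 \left(-89 - 84\right) = 1432 \left(-173\right) = -247736$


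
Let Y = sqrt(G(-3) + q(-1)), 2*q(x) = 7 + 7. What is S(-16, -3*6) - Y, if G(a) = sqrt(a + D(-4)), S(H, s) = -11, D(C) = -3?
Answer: -11 - sqrt(7 + I*sqrt(6)) ≈ -13.685 - 0.45618*I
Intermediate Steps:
G(a) = sqrt(-3 + a) (G(a) = sqrt(a - 3) = sqrt(-3 + a))
q(x) = 7 (q(x) = (7 + 7)/2 = (1/2)*14 = 7)
Y = sqrt(7 + I*sqrt(6)) (Y = sqrt(sqrt(-3 - 3) + 7) = sqrt(sqrt(-6) + 7) = sqrt(I*sqrt(6) + 7) = sqrt(7 + I*sqrt(6)) ≈ 2.6848 + 0.45618*I)
S(-16, -3*6) - Y = -11 - sqrt(7 + I*sqrt(6))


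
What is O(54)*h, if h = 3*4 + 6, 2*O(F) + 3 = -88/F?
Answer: -125/3 ≈ -41.667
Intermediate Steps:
O(F) = -3/2 - 44/F (O(F) = -3/2 + (-88/F)/2 = -3/2 - 44/F)
h = 18 (h = 12 + 6 = 18)
O(54)*h = (-3/2 - 44/54)*18 = (-3/2 - 44*1/54)*18 = (-3/2 - 22/27)*18 = -125/54*18 = -125/3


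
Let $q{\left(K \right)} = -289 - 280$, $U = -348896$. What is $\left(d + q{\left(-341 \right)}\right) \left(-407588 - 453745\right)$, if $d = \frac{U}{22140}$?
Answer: $\frac{929274659929}{1845} \approx 5.0367 \cdot 10^{8}$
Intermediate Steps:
$q{\left(K \right)} = -569$ ($q{\left(K \right)} = -289 - 280 = -569$)
$d = - \frac{87224}{5535}$ ($d = - \frac{348896}{22140} = \left(-348896\right) \frac{1}{22140} = - \frac{87224}{5535} \approx -15.759$)
$\left(d + q{\left(-341 \right)}\right) \left(-407588 - 453745\right) = \left(- \frac{87224}{5535} - 569\right) \left(-407588 - 453745\right) = \left(- \frac{3236639}{5535}\right) \left(-861333\right) = \frac{929274659929}{1845}$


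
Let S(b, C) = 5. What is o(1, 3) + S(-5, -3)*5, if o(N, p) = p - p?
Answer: 25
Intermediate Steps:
o(N, p) = 0
o(1, 3) + S(-5, -3)*5 = 0 + 5*5 = 0 + 25 = 25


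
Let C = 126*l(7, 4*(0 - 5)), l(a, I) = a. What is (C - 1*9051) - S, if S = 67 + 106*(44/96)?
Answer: -99415/12 ≈ -8284.6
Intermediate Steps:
C = 882 (C = 126*7 = 882)
S = 1387/12 (S = 67 + 106*(44*(1/96)) = 67 + 106*(11/24) = 67 + 583/12 = 1387/12 ≈ 115.58)
(C - 1*9051) - S = (882 - 1*9051) - 1*1387/12 = (882 - 9051) - 1387/12 = -8169 - 1387/12 = -99415/12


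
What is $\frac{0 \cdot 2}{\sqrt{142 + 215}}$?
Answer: $0$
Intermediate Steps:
$\frac{0 \cdot 2}{\sqrt{142 + 215}} = \frac{0}{\sqrt{357}} = 0 \frac{\sqrt{357}}{357} = 0$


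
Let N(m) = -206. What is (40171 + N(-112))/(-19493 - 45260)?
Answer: -39965/64753 ≈ -0.61719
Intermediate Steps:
(40171 + N(-112))/(-19493 - 45260) = (40171 - 206)/(-19493 - 45260) = 39965/(-64753) = 39965*(-1/64753) = -39965/64753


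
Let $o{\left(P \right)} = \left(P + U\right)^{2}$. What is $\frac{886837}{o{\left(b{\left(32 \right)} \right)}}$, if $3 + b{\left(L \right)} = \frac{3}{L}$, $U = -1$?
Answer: $\frac{908121088}{15625} \approx 58120.0$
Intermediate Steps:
$b{\left(L \right)} = -3 + \frac{3}{L}$
$o{\left(P \right)} = \left(-1 + P\right)^{2}$ ($o{\left(P \right)} = \left(P - 1\right)^{2} = \left(-1 + P\right)^{2}$)
$\frac{886837}{o{\left(b{\left(32 \right)} \right)}} = \frac{886837}{\left(-1 - \left(3 - \frac{3}{32}\right)\right)^{2}} = \frac{886837}{\left(-1 + \left(-3 + 3 \cdot \frac{1}{32}\right)\right)^{2}} = \frac{886837}{\left(-1 + \left(-3 + \frac{3}{32}\right)\right)^{2}} = \frac{886837}{\left(-1 - \frac{93}{32}\right)^{2}} = \frac{886837}{\left(- \frac{125}{32}\right)^{2}} = \frac{886837}{\frac{15625}{1024}} = 886837 \cdot \frac{1024}{15625} = \frac{908121088}{15625}$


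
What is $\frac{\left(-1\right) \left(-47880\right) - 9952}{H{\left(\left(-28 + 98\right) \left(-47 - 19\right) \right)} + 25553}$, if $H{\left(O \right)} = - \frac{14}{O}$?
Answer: $\frac{12516240}{8432491} \approx 1.4843$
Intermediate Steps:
$\frac{\left(-1\right) \left(-47880\right) - 9952}{H{\left(\left(-28 + 98\right) \left(-47 - 19\right) \right)} + 25553} = \frac{\left(-1\right) \left(-47880\right) - 9952}{- \frac{14}{\left(-28 + 98\right) \left(-47 - 19\right)} + 25553} = \frac{47880 - 9952}{- \frac{14}{70 \left(-66\right)} + 25553} = \frac{37928}{- \frac{14}{-4620} + 25553} = \frac{37928}{\left(-14\right) \left(- \frac{1}{4620}\right) + 25553} = \frac{37928}{\frac{1}{330} + 25553} = \frac{37928}{\frac{8432491}{330}} = 37928 \cdot \frac{330}{8432491} = \frac{12516240}{8432491}$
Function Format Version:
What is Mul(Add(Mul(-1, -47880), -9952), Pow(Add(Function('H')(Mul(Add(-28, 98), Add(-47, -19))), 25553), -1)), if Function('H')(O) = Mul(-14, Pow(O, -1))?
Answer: Rational(12516240, 8432491) ≈ 1.4843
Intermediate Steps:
Mul(Add(Mul(-1, -47880), -9952), Pow(Add(Function('H')(Mul(Add(-28, 98), Add(-47, -19))), 25553), -1)) = Mul(Add(Mul(-1, -47880), -9952), Pow(Add(Mul(-14, Pow(Mul(Add(-28, 98), Add(-47, -19)), -1)), 25553), -1)) = Mul(Add(47880, -9952), Pow(Add(Mul(-14, Pow(Mul(70, -66), -1)), 25553), -1)) = Mul(37928, Pow(Add(Mul(-14, Pow(-4620, -1)), 25553), -1)) = Mul(37928, Pow(Add(Mul(-14, Rational(-1, 4620)), 25553), -1)) = Mul(37928, Pow(Add(Rational(1, 330), 25553), -1)) = Mul(37928, Pow(Rational(8432491, 330), -1)) = Mul(37928, Rational(330, 8432491)) = Rational(12516240, 8432491)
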